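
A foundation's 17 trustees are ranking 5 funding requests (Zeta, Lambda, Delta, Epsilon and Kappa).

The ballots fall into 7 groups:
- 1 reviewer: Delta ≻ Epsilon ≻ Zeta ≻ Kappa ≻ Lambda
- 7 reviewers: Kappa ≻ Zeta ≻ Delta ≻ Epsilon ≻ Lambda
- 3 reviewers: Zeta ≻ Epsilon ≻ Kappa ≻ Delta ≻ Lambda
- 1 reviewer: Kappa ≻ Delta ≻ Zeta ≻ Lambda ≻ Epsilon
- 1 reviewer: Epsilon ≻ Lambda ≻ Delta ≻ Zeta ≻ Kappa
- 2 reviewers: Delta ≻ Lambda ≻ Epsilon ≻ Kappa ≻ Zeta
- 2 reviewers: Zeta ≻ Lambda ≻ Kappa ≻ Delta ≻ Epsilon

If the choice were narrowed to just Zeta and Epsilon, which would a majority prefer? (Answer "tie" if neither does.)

Zeta

Ballots ranking Zeta above Epsilon: 7 + 3 + 1 + 2 = 13.
Ballots ranking Epsilon above Zeta: 17 − 13 = 4.
Zeta wins the head-to-head 13–4.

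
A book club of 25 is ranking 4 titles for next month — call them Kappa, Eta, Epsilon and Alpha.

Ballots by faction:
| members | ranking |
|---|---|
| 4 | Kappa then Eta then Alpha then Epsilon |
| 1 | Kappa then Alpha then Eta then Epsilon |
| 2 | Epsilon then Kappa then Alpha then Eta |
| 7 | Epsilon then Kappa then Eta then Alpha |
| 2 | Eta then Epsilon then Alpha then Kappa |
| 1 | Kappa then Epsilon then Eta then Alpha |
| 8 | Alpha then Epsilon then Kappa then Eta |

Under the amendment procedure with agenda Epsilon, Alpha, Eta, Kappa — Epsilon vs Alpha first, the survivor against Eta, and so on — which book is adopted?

Round 1: Epsilon vs Alpha — 12–13, Alpha advances.
Round 2: Alpha vs Eta — 11–14, Eta advances.
Round 3: Eta vs Kappa — 2–23, Kappa advances.
The agenda winner is Kappa.

Kappa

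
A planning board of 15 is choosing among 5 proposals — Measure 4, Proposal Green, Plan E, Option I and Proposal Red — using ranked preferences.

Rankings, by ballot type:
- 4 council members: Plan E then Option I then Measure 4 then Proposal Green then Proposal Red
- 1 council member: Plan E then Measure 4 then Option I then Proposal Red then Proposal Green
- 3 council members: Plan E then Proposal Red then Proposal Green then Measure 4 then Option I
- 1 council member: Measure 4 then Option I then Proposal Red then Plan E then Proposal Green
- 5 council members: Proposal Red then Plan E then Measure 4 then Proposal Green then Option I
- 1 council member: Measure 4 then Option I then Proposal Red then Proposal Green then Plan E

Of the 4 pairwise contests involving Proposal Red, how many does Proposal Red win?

Proposal Red against each rival (15 council members):
Proposal Red–Measure 4: Proposal Red 8–7.
Proposal Red–Proposal Green: Proposal Red 11–4.
Proposal Red vs Plan E: Plan E, 8–7.
Proposal Red vs Option I: Proposal Red preferred on 3+5 = 8 ballots; Proposal Red wins 8–7.
Proposal Red beats Measure 4, Proposal Green, Option I; loses to Plan E — 3 pairwise wins.

3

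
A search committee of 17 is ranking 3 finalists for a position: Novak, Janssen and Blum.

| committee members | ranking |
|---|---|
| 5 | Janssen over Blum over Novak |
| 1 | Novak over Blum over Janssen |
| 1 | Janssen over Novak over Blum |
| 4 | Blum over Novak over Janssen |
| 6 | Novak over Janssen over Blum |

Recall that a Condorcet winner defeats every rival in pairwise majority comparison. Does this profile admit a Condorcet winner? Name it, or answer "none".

none

Pairwise majorities:
Novak–Janssen: Novak 11–6.
Novak vs Blum: Novak is ranked higher on 1+1+6 = 8 ballots, Blum on 9. Blum wins 9–8.
Janssen vs Blum: Janssen wins 12–5.
Each candidate drops at least one matchup (Novak loses to Blum; Janssen loses to Novak; Blum loses to Janssen); the cycle Novak > Janssen > Blum > Novak rules out a Condorcet winner.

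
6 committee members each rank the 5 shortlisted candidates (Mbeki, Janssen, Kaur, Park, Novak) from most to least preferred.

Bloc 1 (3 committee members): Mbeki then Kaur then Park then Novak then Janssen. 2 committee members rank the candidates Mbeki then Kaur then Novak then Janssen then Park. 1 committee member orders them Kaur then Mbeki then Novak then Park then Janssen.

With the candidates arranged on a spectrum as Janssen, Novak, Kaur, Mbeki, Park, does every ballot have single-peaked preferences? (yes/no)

Axis positions: Janssen=1, Novak=2, Kaur=3, Mbeki=4, Park=5.
Bloc 1 (peak Mbeki at position 4): ranking walks positions 4-3-5-2-1, expanding outward from the peak — single-peaked.
Bloc 2 (peak Mbeki at position 4): ranking walks positions 4-3-2-1-5, expanding outward from the peak — single-peaked.
Bloc 3 (peak Kaur at position 3): ranking walks positions 3-4-2-5-1, expanding outward from the peak — single-peaked.
Every ranking is single-peaked on this axis.

yes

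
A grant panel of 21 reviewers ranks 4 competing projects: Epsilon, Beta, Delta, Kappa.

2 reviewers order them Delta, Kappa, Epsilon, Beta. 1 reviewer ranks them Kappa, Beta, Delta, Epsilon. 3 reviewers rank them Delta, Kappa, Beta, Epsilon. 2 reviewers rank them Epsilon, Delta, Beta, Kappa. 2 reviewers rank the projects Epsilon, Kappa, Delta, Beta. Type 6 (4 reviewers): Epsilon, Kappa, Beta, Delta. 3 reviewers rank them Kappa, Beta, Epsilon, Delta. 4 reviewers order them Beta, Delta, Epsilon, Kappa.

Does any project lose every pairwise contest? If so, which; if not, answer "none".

none

Pairwise majorities:
Epsilon vs Beta: 2+2+2+4 = 10 for Epsilon, 11 for Beta — Beta by 11–10.
Epsilon vs Delta: 11 to 10, Epsilon.
Epsilon vs Kappa: Epsilon wins 12–9.
Beta–Delta: Beta 12–9.
Beta vs Kappa: 2+4 = 6 for Beta, 15 for Kappa — Kappa by 15–6.
Delta vs Kappa: 2+3+2+4 = 11 for Delta, 10 for Kappa — Delta by 11–10.
Every project wins at least one matchup (Epsilon beats Delta; Beta beats Epsilon; Delta beats Kappa; Kappa beats Beta), so there is no Condorcet loser.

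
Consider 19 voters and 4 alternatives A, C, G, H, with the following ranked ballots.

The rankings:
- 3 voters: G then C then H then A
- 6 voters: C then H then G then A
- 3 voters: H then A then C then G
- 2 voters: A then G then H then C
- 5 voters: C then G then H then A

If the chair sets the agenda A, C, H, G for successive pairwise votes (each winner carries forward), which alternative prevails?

C

Round 1: A vs C — 5–14, C advances.
Round 2: C vs H — 14–5, C advances.
Round 3: C vs G — 14–5, C advances.
The agenda winner is C.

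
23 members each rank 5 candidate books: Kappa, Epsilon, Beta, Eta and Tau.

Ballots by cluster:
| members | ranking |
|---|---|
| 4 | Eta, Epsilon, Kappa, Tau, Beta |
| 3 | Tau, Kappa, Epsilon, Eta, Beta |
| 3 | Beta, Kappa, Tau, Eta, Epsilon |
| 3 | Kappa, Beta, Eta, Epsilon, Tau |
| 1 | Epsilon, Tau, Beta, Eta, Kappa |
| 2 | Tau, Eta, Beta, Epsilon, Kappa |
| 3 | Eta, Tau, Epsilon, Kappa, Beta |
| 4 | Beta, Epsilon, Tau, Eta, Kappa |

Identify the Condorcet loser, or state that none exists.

Head-to-head results (23 members):
Kappa vs Epsilon: 3+3+3 = 9 for Kappa, 14 for Epsilon — Epsilon by 14–9.
Kappa–Beta: Kappa 13–10.
Kappa–Eta: Eta 14–9.
Kappa–Tau: Tau 13–10.
Epsilon–Beta: Beta 12–11.
Epsilon vs Eta: Epsilon preferred on 3+1+4 = 8 ballots; Eta wins 15–8.
Epsilon–Tau: Epsilon 12–11.
Beta vs Eta: 3+3+1+4 = 11 for Beta, 12 for Eta — Eta by 12–11.
Beta vs Tau: Beta preferred on 3+3+4 = 10 ballots; Tau wins 13–10.
Eta vs Tau: Tau, 13–10.
Each book has at least one pairwise win (Kappa beats Beta; Epsilon beats Kappa; Beta beats Epsilon; Eta beats Kappa; Tau beats Kappa) — no Condorcet loser.

none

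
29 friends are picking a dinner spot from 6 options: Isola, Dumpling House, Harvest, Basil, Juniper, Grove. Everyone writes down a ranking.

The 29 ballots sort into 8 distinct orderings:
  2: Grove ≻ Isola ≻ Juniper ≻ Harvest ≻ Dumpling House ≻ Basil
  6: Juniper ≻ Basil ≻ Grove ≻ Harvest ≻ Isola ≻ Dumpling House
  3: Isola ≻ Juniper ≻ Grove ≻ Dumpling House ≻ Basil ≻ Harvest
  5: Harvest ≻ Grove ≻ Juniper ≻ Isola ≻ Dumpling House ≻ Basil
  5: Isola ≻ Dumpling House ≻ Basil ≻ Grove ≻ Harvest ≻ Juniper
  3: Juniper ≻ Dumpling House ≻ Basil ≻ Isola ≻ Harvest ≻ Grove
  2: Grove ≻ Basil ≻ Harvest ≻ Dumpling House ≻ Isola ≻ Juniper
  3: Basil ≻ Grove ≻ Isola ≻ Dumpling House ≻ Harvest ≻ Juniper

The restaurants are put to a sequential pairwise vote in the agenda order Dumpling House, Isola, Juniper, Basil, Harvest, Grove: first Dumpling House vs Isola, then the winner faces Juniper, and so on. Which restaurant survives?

Grove

Round 1: Dumpling House vs Isola — 5–24, Isola advances.
Round 2: Isola vs Juniper — 15–14, Isola advances.
Round 3: Isola vs Basil — 15–14, Isola advances.
Round 4: Isola vs Harvest — 16–13, Isola advances.
Round 5: Isola vs Grove — 11–18, Grove advances.
The agenda winner is Grove.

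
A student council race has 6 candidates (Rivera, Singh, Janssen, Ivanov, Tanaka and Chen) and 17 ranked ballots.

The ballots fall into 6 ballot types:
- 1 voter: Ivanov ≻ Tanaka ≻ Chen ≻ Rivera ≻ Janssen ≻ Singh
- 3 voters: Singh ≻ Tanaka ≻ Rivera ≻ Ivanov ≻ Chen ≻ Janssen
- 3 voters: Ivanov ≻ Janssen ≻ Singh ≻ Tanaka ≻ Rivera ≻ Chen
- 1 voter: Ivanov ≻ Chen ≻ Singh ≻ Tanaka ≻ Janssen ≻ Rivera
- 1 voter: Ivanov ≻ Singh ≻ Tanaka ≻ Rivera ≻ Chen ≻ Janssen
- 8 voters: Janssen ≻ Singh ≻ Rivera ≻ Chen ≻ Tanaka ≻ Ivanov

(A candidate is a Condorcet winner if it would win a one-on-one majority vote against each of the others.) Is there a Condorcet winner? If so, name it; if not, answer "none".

none

Head-to-head results (17 voters):
Rivera–Singh: Singh 16–1.
Rivera vs Janssen: Janssen wins 12–5.
Rivera–Ivanov: Rivera 11–6.
Rivera vs Tanaka: Rivera preferred on 8 ballots; Tanaka wins 9–8.
Rivera–Chen: Rivera 15–2.
Singh vs Janssen: 5 to 12, Janssen.
Singh vs Ivanov: Singh is ranked higher on 3+8 = 11 ballots, Ivanov on 6. Singh wins 11–6.
Singh vs Tanaka: Singh is ranked higher on 3+3+1+1+8 = 16 ballots, Tanaka on 1. Singh wins 16–1.
Singh vs Chen: Singh preferred on 3+3+1+8 = 15 ballots; Singh wins 15–2.
Janssen vs Ivanov: Janssen preferred on 8 ballots; Ivanov wins 9–8.
Janssen vs Tanaka: Janssen preferred on 3+8 = 11 ballots; Janssen wins 11–6.
Janssen vs Chen: Janssen is ranked higher on 3+8 = 11 ballots, Chen on 6. Janssen wins 11–6.
Ivanov vs Tanaka: Tanaka wins 11–6.
Ivanov vs Chen: Ivanov wins 9–8.
Tanaka vs Chen: Tanaka is ranked higher on 1+3+3+1 = 8 ballots, Chen on 9. Chen wins 9–8.
No candidate is unbeaten: Rivera loses to Singh; Singh loses to Janssen; Janssen loses to Ivanov; Ivanov loses to Rivera; Tanaka loses to Singh; Chen loses to Rivera. In particular Rivera beats Ivanov beats Janssen beats Rivera is a majority cycle — no Condorcet winner exists.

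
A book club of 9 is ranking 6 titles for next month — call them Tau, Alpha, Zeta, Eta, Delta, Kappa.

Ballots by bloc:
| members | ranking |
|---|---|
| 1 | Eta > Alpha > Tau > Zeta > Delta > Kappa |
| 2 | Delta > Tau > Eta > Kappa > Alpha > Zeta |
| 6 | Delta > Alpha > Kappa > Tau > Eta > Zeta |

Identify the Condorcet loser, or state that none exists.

Head-to-head results (9 members):
Tau vs Alpha: 2 to 7, Alpha.
Tau vs Zeta: Tau preferred on 1+2+6 = 9 ballots; Tau wins 9–0.
Tau vs Eta: 2+6 = 8 for Tau, 1 for Eta — Tau by 8–1.
Tau vs Delta: Delta wins 8–1.
Tau vs Kappa: Tau preferred on 1+2 = 3 ballots; Kappa wins 6–3.
Alpha vs Zeta: 9 to 0, Alpha.
Alpha vs Eta: 6 for Alpha, 3 for Eta — Alpha by 6–3.
Alpha vs Delta: Alpha preferred on 1 ballot; Delta wins 8–1.
Alpha vs Kappa: Alpha wins 7–2.
Zeta vs Eta: Eta, 9–0.
Zeta–Delta: Delta 8–1.
Zeta vs Kappa: Zeta preferred on 1 ballot; Kappa wins 8–1.
Eta vs Delta: 1 for Eta, 8 for Delta — Delta by 8–1.
Eta vs Kappa: 1+2 = 3 for Eta, 6 for Kappa — Kappa by 6–3.
Delta–Kappa: Delta 9–0.
Zeta loses to every other book — it is the Condorcet loser.

Zeta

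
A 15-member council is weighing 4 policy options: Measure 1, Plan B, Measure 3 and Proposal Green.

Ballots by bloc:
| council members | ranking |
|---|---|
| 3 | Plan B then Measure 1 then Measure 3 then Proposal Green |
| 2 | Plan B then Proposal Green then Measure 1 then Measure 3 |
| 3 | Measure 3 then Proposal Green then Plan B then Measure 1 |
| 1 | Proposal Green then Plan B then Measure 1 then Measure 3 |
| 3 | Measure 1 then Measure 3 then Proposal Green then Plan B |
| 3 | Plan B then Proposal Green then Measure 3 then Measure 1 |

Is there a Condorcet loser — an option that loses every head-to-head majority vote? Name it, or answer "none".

Pairwise majorities:
Measure 1 vs Plan B: Plan B wins 12–3.
Measure 1 vs Measure 3: Measure 1 preferred on 3+2+1+3 = 9 ballots; Measure 1 wins 9–6.
Measure 1 vs Proposal Green: Proposal Green wins 9–6.
Plan B vs Measure 3: Plan B wins 9–6.
Plan B vs Proposal Green: Plan B wins 8–7.
Measure 3 vs Proposal Green: 9 to 6, Measure 3.
Every option wins at least one matchup (Measure 1 beats Measure 3; Plan B beats Measure 1; Measure 3 beats Proposal Green; Proposal Green beats Measure 1), so there is no Condorcet loser.

none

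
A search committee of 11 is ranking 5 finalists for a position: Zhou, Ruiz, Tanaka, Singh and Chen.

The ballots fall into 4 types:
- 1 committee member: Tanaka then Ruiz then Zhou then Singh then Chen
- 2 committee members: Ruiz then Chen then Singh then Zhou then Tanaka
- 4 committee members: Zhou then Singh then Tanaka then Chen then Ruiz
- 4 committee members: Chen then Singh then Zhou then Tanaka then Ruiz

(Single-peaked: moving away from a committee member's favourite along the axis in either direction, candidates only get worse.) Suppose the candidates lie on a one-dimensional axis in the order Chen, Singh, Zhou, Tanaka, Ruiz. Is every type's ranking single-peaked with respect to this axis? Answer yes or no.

no

Axis positions: Chen=1, Singh=2, Zhou=3, Tanaka=4, Ruiz=5.
Type 1 (peak Tanaka at position 4): ranking walks positions 4-5-3-2-1, expanding outward from the peak — single-peaked.
Type 2: ranking walks positions 5-1-2-3-4; Chen is ranked above Tanaka even though Tanaka lies between Chen and the peak Ruiz on the axis — preferences dip and rise again. Not single-peaked.
Type 3 (peak Zhou at position 3): ranking walks positions 3-2-4-1-5, expanding outward from the peak — single-peaked.
Type 4 (peak Chen at position 1): ranking walks positions 1-2-3-4-5, expanding outward from the peak — single-peaked.
Type 2 violates single-peakedness, so the profile is not single-peaked on this axis.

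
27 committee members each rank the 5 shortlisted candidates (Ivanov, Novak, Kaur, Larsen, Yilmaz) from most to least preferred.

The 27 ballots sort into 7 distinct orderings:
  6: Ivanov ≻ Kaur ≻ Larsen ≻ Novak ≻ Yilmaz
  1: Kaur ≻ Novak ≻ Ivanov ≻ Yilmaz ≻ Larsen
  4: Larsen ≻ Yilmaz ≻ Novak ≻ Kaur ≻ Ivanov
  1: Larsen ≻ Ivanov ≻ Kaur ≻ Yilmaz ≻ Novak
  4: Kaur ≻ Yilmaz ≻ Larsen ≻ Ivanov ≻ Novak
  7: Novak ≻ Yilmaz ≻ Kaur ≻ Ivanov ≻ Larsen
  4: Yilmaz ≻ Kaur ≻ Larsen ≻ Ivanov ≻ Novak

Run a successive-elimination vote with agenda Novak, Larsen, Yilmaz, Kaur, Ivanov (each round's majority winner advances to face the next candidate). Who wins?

Yilmaz

Round 1: Novak vs Larsen — 8–19, Larsen advances.
Round 2: Larsen vs Yilmaz — 11–16, Yilmaz advances.
Round 3: Yilmaz vs Kaur — 15–12, Yilmaz advances.
Round 4: Yilmaz vs Ivanov — 19–8, Yilmaz advances.
The agenda winner is Yilmaz.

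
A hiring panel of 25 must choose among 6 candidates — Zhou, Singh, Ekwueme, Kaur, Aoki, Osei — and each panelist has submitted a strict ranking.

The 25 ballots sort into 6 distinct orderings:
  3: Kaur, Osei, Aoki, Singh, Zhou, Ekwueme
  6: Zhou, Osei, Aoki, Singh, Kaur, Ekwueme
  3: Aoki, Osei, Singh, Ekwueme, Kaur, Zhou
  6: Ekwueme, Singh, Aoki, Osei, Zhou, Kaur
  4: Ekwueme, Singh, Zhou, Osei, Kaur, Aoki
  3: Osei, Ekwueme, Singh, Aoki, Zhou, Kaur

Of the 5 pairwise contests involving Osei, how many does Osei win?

5

Osei against each rival (25 committee members):
Osei vs Zhou: Osei wins 15–10.
Osei vs Singh: Osei wins 15–10.
Osei vs Ekwueme: Osei is ranked higher on 3+6+3+3 = 15 ballots, Ekwueme on 10. Osei wins 15–10.
Osei vs Kaur: Osei wins 22–3.
Osei vs Aoki: Osei is ranked higher on 3+6+4+3 = 16 ballots, Aoki on 9. Osei wins 16–9.
Osei beats Zhou, Singh, Ekwueme, Kaur, Aoki — 5 pairwise wins.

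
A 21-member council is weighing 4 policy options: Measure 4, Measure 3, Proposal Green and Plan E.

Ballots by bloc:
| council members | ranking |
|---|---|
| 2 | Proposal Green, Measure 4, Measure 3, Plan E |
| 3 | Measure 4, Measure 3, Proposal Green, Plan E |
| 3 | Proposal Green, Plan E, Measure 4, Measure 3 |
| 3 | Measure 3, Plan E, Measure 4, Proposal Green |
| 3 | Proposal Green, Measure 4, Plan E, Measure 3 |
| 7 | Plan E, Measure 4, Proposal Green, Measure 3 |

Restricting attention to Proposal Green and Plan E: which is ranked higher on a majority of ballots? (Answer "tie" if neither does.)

Ballots ranking Proposal Green above Plan E: 2 + 3 + 3 + 3 = 11.
Ballots ranking Plan E above Proposal Green: 21 − 11 = 10.
Proposal Green wins the head-to-head 11–10.

Proposal Green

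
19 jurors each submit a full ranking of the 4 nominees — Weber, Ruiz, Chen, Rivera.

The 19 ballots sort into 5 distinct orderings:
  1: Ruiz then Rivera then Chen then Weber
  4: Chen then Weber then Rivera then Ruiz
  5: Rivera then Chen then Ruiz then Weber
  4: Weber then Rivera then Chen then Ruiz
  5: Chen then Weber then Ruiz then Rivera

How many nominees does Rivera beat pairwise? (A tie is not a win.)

2

Rivera against each rival (19 jurors):
Rivera vs Weber: 6 to 13, Weber.
Rivera vs Ruiz: 4+5+4 = 13 for Rivera, 6 for Ruiz — Rivera by 13–6.
Rivera vs Chen: 1+5+4 = 10 for Rivera, 9 for Chen — Rivera by 10–9.
Rivera beats Ruiz, Chen; loses to Weber — 2 pairwise wins.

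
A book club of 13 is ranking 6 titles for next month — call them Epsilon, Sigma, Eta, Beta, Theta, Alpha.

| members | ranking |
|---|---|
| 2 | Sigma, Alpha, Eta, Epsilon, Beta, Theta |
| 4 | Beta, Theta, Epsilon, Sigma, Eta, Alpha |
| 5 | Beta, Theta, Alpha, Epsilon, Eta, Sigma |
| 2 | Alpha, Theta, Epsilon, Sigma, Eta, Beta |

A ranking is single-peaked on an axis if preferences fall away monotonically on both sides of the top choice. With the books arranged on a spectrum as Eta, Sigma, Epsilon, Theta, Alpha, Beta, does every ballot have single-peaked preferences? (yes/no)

no

Axis positions: Eta=1, Sigma=2, Epsilon=3, Theta=4, Alpha=5, Beta=6.
Ballot type 1: ranking walks positions 2-5-1-3-6-4; Alpha is ranked above Epsilon even though Epsilon lies between Alpha and the peak Sigma on the axis — preferences dip and rise again. Not single-peaked.
Ballot type 2: ranking walks positions 6-4-3-2-1-5; Theta is ranked above Alpha even though Alpha lies between Theta and the peak Beta on the axis — preferences dip and rise again. Not single-peaked.
Ballot type 3: ranking walks positions 6-4-5-3-1-2; Theta is ranked above Alpha even though Alpha lies between Theta and the peak Beta on the axis — preferences dip and rise again. Not single-peaked.
Ballot type 4 (peak Alpha at position 5): ranking walks positions 5-4-3-2-1-6, expanding outward from the peak — single-peaked.
Ballot type 1 violates single-peakedness, so the profile is not single-peaked on this axis.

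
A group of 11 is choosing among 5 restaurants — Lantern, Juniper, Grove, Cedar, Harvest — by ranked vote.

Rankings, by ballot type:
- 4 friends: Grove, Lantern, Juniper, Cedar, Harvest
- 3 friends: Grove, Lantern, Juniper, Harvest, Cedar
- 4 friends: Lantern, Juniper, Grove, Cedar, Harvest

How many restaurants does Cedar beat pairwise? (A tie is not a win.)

1

Cedar against each rival (11 friends):
Cedar vs Lantern: Cedar preferred on 0 ballots; Lantern wins 11–0.
Cedar vs Juniper: Juniper, 11–0.
Cedar vs Grove: 0 to 11, Grove.
Cedar vs Harvest: 8 to 3, Cedar.
Cedar beats Harvest; loses to Lantern, Juniper, Grove — 1 pairwise win.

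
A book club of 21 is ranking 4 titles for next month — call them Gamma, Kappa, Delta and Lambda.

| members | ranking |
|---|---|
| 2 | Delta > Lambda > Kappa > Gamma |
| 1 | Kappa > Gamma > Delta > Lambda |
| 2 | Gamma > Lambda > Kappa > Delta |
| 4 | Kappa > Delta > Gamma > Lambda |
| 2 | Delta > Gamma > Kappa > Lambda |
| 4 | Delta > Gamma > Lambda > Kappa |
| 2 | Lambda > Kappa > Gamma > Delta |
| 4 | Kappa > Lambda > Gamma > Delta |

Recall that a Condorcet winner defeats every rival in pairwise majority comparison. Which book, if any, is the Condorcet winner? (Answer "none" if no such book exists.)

Check each pair by majority over 21 ballots:
Gamma–Kappa: Kappa 13–8.
Gamma vs Delta: Delta wins 12–9.
Gamma vs Lambda: Gamma wins 13–8.
Kappa vs Delta: Kappa wins 13–8.
Kappa vs Lambda: Kappa wins 11–10.
Delta vs Lambda: Delta, 13–8.
Kappa defeats every rival head-to-head and is the Condorcet winner.

Kappa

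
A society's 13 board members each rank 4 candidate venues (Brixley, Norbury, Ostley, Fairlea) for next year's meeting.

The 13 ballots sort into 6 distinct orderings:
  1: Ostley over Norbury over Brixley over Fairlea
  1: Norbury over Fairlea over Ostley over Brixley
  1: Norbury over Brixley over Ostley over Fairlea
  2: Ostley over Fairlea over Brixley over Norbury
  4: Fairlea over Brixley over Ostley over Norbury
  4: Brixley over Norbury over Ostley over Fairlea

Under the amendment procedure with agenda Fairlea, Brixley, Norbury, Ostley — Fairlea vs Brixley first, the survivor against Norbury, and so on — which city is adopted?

Ostley

Round 1: Fairlea vs Brixley — 7–6, Fairlea advances.
Round 2: Fairlea vs Norbury — 6–7, Norbury advances.
Round 3: Norbury vs Ostley — 6–7, Ostley advances.
The agenda winner is Ostley.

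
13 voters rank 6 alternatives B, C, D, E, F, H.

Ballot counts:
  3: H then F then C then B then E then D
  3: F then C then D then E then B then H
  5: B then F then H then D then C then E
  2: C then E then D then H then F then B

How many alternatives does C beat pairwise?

3

C against each rival (13 voters):
C vs B: C is ranked higher on 3+3+2 = 8 ballots, B on 5. C wins 8–5.
C vs D: 3+3+2 = 8 for C, 5 for D — C by 8–5.
C vs E: C is ranked higher on 3+3+5+2 = 13 ballots, E on 0. C wins 13–0.
C vs F: 2 to 11, F.
C vs H: 5 to 8, H.
C beats B, D, E; loses to F, H — 3 pairwise wins.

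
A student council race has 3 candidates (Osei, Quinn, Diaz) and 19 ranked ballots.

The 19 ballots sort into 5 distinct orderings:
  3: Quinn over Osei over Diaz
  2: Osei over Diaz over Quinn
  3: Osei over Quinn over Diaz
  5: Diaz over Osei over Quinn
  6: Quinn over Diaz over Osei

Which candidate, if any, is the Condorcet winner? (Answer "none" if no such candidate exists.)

none

Head-to-head results (19 voters):
Osei vs Quinn: 10 to 9, Osei.
Osei vs Diaz: 8 to 11, Diaz.
Quinn vs Diaz: 12 to 7, Quinn.
Every candidate loses at least once (Osei loses to Diaz; Quinn loses to Osei; Diaz loses to Quinn). The majority relation contains the cycle Osei → Quinn → Diaz → Osei, so there is no Condorcet winner.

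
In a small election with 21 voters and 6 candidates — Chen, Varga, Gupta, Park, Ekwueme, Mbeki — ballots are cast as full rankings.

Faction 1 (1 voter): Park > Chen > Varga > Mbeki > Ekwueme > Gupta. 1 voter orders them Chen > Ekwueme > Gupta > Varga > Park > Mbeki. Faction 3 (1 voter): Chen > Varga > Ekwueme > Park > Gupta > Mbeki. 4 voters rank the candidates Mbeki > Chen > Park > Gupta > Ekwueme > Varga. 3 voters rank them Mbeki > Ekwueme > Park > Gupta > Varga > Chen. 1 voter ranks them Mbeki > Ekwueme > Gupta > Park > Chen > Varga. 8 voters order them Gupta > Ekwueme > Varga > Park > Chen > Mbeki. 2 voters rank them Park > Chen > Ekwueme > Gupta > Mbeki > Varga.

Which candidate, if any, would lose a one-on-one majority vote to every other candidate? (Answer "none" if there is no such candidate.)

Pairwise majorities:
Chen vs Varga: 1+1+1+4+1+2 = 10 for Chen, 11 for Varga — Varga by 11–10.
Chen vs Gupta: Chen preferred on 1+1+1+4+2 = 9 ballots; Gupta wins 12–9.
Chen vs Park: Park wins 15–6.
Chen vs Ekwueme: Ekwueme wins 12–9.
Chen vs Mbeki: 1+1+1+8+2 = 13 for Chen, 8 for Mbeki — Chen by 13–8.
Varga vs Gupta: Gupta, 19–2.
Varga vs Park: 10 to 11, Park.
Varga vs Ekwueme: Ekwueme, 19–2.
Varga vs Mbeki: Varga is ranked higher on 1+1+1+8 = 11 ballots, Mbeki on 10. Varga wins 11–10.
Gupta vs Park: Gupta preferred on 1+1+8 = 10 ballots; Park wins 11–10.
Gupta vs Ekwueme: Gupta, 12–9.
Gupta vs Mbeki: 1+1+8+2 = 12 for Gupta, 9 for Mbeki — Gupta by 12–9.
Park vs Ekwueme: Park is ranked higher on 1+4+2 = 7 ballots, Ekwueme on 14. Ekwueme wins 14–7.
Park vs Mbeki: Park, 13–8.
Ekwueme vs Mbeki: Ekwueme wins 12–9.
Only Mbeki has no wins; Mbeki is the Condorcet loser.

Mbeki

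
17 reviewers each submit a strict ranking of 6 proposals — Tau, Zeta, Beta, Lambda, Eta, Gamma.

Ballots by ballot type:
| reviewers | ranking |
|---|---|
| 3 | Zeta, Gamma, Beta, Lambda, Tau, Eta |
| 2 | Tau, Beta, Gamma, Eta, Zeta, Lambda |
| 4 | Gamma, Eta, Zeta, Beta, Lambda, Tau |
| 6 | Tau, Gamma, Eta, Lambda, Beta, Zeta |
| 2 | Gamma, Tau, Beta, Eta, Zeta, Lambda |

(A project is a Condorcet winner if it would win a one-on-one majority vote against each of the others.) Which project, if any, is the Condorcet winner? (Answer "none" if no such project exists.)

Pairwise majorities:
Tau vs Zeta: Tau wins 10–7.
Tau vs Beta: 2+6+2 = 10 for Tau, 7 for Beta — Tau by 10–7.
Tau vs Lambda: Tau wins 10–7.
Tau vs Eta: Tau preferred on 3+2+6+2 = 13 ballots; Tau wins 13–4.
Tau vs Gamma: Gamma wins 9–8.
Zeta vs Beta: Zeta preferred on 3+4 = 7 ballots; Beta wins 10–7.
Zeta vs Lambda: Zeta, 11–6.
Zeta vs Eta: Eta wins 14–3.
Zeta vs Gamma: Zeta preferred on 3 ballots; Gamma wins 14–3.
Beta–Lambda: Beta 11–6.
Beta vs Eta: Beta preferred on 3+2+2 = 7 ballots; Eta wins 10–7.
Beta vs Gamma: Gamma wins 15–2.
Lambda vs Eta: 3 for Lambda, 14 for Eta — Eta by 14–3.
Lambda vs Gamma: Lambda preferred on 0 ballots; Gamma wins 17–0.
Eta vs Gamma: Gamma wins 17–0.
Gamma wins every pairwise contest, so Gamma is the Condorcet winner.

Gamma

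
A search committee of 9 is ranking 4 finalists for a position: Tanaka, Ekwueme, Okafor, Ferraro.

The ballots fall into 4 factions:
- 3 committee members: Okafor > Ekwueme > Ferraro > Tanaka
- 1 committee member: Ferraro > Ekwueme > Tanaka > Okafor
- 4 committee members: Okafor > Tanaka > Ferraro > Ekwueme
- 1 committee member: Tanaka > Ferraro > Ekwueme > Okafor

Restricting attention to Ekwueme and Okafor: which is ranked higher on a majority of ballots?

Ballots ranking Ekwueme above Okafor: 1 + 1 = 2.
Ballots ranking Okafor above Ekwueme: 9 − 2 = 7.
Okafor wins the head-to-head 7–2.

Okafor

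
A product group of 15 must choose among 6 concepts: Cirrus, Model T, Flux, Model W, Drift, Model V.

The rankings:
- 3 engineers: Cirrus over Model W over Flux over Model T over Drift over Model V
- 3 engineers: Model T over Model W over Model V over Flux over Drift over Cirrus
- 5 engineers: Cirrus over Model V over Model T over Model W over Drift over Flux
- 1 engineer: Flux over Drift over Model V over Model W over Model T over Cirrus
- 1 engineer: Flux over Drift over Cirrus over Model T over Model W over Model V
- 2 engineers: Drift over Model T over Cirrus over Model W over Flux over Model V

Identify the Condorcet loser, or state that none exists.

Head-to-head results (15 engineers):
Cirrus vs Model T: Cirrus, 9–6.
Cirrus vs Flux: Cirrus is ranked higher on 3+5+2 = 10 ballots, Flux on 5. Cirrus wins 10–5.
Cirrus vs Model W: 11 to 4, Cirrus.
Cirrus vs Drift: Cirrus preferred on 3+5 = 8 ballots; Cirrus wins 8–7.
Cirrus vs Model V: Cirrus wins 11–4.
Model T vs Flux: 3+5+2 = 10 for Model T, 5 for Flux — Model T by 10–5.
Model T vs Model W: Model T wins 11–4.
Model T–Drift: Model T 11–4.
Model T vs Model V: 9 to 6, Model T.
Flux–Model W: Model W 13–2.
Flux vs Drift: Flux is ranked higher on 3+3+1+1 = 8 ballots, Drift on 7. Flux wins 8–7.
Flux vs Model V: 3+1+1+2 = 7 for Flux, 8 for Model V — Model V by 8–7.
Model W vs Drift: Model W is ranked higher on 3+3+5 = 11 ballots, Drift on 4. Model W wins 11–4.
Model W vs Model V: 3+3+1+2 = 9 for Model W, 6 for Model V — Model W by 9–6.
Drift vs Model V: 3+1+1+2 = 7 for Drift, 8 for Model V — Model V by 8–7.
Drift loses to every other design — it is the Condorcet loser.

Drift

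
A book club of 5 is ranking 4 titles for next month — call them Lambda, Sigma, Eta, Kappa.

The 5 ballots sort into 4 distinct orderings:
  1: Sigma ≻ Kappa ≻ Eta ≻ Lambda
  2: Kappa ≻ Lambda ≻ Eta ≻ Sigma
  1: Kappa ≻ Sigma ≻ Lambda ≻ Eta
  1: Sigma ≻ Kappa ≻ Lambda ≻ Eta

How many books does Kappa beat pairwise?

Kappa against each rival (5 members):
Kappa–Lambda: Kappa 5–0.
Kappa vs Sigma: Kappa is ranked higher on 2+1 = 3 ballots, Sigma on 2. Kappa wins 3–2.
Kappa vs Eta: Kappa, 5–0.
Kappa beats Lambda, Sigma, Eta — 3 pairwise wins.

3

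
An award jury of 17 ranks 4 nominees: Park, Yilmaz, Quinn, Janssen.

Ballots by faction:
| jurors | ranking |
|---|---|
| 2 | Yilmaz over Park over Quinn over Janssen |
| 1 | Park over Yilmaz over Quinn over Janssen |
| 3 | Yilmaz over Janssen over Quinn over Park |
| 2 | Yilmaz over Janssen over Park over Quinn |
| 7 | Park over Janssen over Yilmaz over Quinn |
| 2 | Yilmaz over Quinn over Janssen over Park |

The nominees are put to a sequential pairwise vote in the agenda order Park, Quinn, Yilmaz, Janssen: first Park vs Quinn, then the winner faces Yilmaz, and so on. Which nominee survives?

Yilmaz

Round 1: Park vs Quinn — 12–5, Park advances.
Round 2: Park vs Yilmaz — 8–9, Yilmaz advances.
Round 3: Yilmaz vs Janssen — 10–7, Yilmaz advances.
The agenda winner is Yilmaz.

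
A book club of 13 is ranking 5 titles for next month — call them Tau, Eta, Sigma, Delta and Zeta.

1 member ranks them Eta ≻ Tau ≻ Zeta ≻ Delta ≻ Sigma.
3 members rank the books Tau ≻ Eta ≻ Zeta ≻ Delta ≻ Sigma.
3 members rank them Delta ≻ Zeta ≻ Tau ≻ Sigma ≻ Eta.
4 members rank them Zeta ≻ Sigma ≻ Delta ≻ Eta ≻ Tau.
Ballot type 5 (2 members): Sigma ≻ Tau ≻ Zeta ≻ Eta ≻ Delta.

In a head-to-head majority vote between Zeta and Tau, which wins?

Ballots ranking Zeta above Tau: 3 + 4 = 7.
Ballots ranking Tau above Zeta: 13 − 7 = 6.
Zeta wins the head-to-head 7–6.

Zeta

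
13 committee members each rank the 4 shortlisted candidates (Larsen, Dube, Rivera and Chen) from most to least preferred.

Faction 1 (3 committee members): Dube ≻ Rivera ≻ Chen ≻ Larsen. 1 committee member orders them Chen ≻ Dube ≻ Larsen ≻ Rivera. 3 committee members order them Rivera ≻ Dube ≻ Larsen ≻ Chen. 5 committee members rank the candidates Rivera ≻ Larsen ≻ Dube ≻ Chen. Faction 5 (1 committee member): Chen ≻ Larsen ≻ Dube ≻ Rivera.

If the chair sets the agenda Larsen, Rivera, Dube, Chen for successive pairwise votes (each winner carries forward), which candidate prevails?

Rivera

Round 1: Larsen vs Rivera — 2–11, Rivera advances.
Round 2: Rivera vs Dube — 8–5, Rivera advances.
Round 3: Rivera vs Chen — 11–2, Rivera advances.
The agenda winner is Rivera.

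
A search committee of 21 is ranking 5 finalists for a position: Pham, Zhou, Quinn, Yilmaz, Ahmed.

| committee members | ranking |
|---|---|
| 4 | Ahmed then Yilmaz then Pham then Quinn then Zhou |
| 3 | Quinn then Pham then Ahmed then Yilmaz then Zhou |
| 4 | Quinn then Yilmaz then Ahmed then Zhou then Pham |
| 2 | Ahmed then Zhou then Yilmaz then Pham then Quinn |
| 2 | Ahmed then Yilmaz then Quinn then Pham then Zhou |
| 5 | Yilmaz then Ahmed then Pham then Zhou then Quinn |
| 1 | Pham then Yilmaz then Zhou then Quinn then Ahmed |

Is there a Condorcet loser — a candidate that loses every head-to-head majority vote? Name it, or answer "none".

Zhou

Head-to-head results (21 committee members):
Pham vs Zhou: Pham is ranked higher on 4+3+2+5+1 = 15 ballots, Zhou on 6. Pham wins 15–6.
Pham vs Quinn: Pham is ranked higher on 4+2+5+1 = 12 ballots, Quinn on 9. Pham wins 12–9.
Pham vs Yilmaz: 4 to 17, Yilmaz.
Pham vs Ahmed: Pham preferred on 3+1 = 4 ballots; Ahmed wins 17–4.
Zhou vs Quinn: 2+5+1 = 8 for Zhou, 13 for Quinn — Quinn by 13–8.
Zhou vs Yilmaz: Zhou preferred on 2 ballots; Yilmaz wins 19–2.
Zhou vs Ahmed: Ahmed wins 20–1.
Quinn vs Yilmaz: 3+4 = 7 for Quinn, 14 for Yilmaz — Yilmaz by 14–7.
Quinn vs Ahmed: Ahmed wins 13–8.
Yilmaz vs Ahmed: Ahmed, 11–10.
Zhou is beaten in every head-to-head and is the Condorcet loser.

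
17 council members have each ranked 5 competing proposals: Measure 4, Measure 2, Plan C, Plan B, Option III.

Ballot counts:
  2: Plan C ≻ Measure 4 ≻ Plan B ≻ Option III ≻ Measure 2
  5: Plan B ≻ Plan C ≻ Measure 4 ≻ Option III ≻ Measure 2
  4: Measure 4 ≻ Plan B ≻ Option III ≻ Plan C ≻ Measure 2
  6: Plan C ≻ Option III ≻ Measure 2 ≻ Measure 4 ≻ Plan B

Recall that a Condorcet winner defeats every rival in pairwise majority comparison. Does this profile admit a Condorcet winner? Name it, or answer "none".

none

Check each pair by majority over 17 ballots:
Measure 4 vs Measure 2: Measure 4, 11–6.
Measure 4 vs Plan C: 4 to 13, Plan C.
Measure 4 vs Plan B: Measure 4 preferred on 2+4+6 = 12 ballots; Measure 4 wins 12–5.
Measure 4–Option III: Measure 4 11–6.
Measure 2 vs Plan C: Plan C, 17–0.
Measure 2 vs Plan B: Measure 2 is ranked higher on 6 ballots, Plan B on 11. Plan B wins 11–6.
Measure 2 vs Option III: Option III, 17–0.
Plan C vs Plan B: Plan B, 9–8.
Plan C vs Option III: Plan C, 13–4.
Plan B vs Option III: 11 to 6, Plan B.
No option is unbeaten: Measure 4 loses to Plan C; Measure 2 loses to Measure 4; Plan C loses to Plan B; Plan B loses to Measure 4; Option III loses to Measure 4. In particular Measure 4 > Plan B > Plan C > Measure 4 is a majority cycle — no Condorcet winner exists.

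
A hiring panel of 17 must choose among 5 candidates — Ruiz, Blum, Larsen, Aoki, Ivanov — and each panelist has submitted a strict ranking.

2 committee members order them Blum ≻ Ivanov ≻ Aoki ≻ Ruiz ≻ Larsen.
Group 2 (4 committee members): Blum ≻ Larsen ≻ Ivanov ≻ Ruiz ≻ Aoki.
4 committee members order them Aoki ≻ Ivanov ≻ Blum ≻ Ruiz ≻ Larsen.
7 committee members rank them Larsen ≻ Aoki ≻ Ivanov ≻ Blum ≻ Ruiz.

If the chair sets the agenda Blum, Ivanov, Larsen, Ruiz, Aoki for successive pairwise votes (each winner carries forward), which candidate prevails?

Larsen

Round 1: Blum vs Ivanov — 6–11, Ivanov advances.
Round 2: Ivanov vs Larsen — 6–11, Larsen advances.
Round 3: Larsen vs Ruiz — 11–6, Larsen advances.
Round 4: Larsen vs Aoki — 11–6, Larsen advances.
Larsen survives the agenda.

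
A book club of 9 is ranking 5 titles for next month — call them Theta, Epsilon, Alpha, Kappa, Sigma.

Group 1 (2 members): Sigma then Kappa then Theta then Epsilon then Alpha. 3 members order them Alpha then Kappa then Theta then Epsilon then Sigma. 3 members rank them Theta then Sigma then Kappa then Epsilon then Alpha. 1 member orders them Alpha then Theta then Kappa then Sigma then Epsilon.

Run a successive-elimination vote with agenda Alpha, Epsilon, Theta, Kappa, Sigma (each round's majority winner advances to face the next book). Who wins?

Sigma

Round 1: Alpha vs Epsilon — 4–5, Epsilon advances.
Round 2: Epsilon vs Theta — 0–9, Theta advances.
Round 3: Theta vs Kappa — 4–5, Kappa advances.
Round 4: Kappa vs Sigma — 4–5, Sigma advances.
The agenda winner is Sigma.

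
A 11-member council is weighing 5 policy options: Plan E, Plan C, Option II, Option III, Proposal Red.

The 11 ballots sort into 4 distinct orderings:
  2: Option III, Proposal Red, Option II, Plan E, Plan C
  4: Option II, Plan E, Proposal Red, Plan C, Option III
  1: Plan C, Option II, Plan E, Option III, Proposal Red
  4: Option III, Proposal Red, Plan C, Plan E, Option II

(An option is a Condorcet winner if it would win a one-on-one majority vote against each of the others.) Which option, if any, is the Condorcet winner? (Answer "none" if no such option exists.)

Option III

Check each pair by majority over 11 ballots:
Plan E–Plan C: Plan E 6–5.
Plan E–Option II: Option II 7–4.
Plan E–Option III: Option III 6–5.
Plan E vs Proposal Red: Proposal Red wins 6–5.
Plan C vs Option II: Option II, 6–5.
Plan C vs Option III: Option III wins 6–5.
Plan C–Proposal Red: Proposal Red 10–1.
Option II vs Option III: Option III, 6–5.
Option II vs Proposal Red: Proposal Red, 6–5.
Option III–Proposal Red: Option III 7–4.
Option III wins every pairwise contest, so Option III is the Condorcet winner.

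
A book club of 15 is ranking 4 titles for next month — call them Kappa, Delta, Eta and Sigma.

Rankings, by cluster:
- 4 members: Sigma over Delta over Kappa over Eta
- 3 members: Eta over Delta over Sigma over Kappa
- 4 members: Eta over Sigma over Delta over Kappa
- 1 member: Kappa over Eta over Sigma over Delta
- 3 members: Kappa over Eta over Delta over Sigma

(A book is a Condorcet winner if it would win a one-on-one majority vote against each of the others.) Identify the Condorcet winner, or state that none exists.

Pairwise majorities:
Kappa vs Delta: Kappa preferred on 1+3 = 4 ballots; Delta wins 11–4.
Kappa vs Eta: Kappa is ranked higher on 4+1+3 = 8 ballots, Eta on 7. Kappa wins 8–7.
Kappa vs Sigma: 1+3 = 4 for Kappa, 11 for Sigma — Sigma by 11–4.
Delta vs Eta: 4 to 11, Eta.
Delta vs Sigma: 3+3 = 6 for Delta, 9 for Sigma — Sigma by 9–6.
Eta vs Sigma: Eta preferred on 3+4+1+3 = 11 ballots; Eta wins 11–4.
Every book loses at least once (Kappa loses to Delta; Delta loses to Eta; Eta loses to Kappa; Sigma loses to Eta). The majority relation contains the cycle Kappa > Eta > Delta > Kappa, so there is no Condorcet winner.

none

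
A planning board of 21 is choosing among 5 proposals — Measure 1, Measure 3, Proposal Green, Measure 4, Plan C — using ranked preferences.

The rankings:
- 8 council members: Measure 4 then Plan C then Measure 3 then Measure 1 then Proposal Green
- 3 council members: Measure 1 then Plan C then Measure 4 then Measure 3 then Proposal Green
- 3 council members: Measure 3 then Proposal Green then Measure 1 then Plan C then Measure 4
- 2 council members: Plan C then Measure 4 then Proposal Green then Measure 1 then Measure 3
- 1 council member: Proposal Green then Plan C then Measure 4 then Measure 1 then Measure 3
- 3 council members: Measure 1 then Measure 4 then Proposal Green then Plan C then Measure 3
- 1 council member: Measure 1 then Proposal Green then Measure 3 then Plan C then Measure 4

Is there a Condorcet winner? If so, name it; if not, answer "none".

Pairwise majorities:
Measure 1 vs Measure 3: 3+2+1+3+1 = 10 for Measure 1, 11 for Measure 3 — Measure 3 by 11–10.
Measure 1 vs Proposal Green: 15 to 6, Measure 1.
Measure 1 vs Measure 4: Measure 1 is ranked higher on 3+3+3+1 = 10 ballots, Measure 4 on 11. Measure 4 wins 11–10.
Measure 1 vs Plan C: 3+3+3+1 = 10 for Measure 1, 11 for Plan C — Plan C by 11–10.
Measure 3 vs Proposal Green: 14 to 7, Measure 3.
Measure 3 vs Measure 4: Measure 3 is ranked higher on 3+1 = 4 ballots, Measure 4 on 17. Measure 4 wins 17–4.
Measure 3 vs Plan C: 4 to 17, Plan C.
Proposal Green vs Measure 4: 5 to 16, Measure 4.
Proposal Green vs Plan C: Proposal Green is ranked higher on 3+1+3+1 = 8 ballots, Plan C on 13. Plan C wins 13–8.
Measure 4 vs Plan C: Measure 4 preferred on 8+3 = 11 ballots; Measure 4 wins 11–10.
Only Measure 4 has no losses; Measure 4 is the Condorcet winner.

Measure 4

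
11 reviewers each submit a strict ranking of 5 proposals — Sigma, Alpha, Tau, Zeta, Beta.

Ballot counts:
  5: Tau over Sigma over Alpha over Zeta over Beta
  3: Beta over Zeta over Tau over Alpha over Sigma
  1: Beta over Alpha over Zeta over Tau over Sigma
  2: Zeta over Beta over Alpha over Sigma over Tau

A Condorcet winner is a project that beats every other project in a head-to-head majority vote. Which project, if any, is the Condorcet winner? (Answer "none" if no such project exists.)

Head-to-head results (11 reviewers):
Sigma vs Alpha: Sigma preferred on 5 ballots; Alpha wins 6–5.
Sigma vs Tau: 2 to 9, Tau.
Sigma vs Zeta: 5 to 6, Zeta.
Sigma vs Beta: Beta wins 6–5.
Alpha vs Tau: Alpha is ranked higher on 1+2 = 3 ballots, Tau on 8. Tau wins 8–3.
Alpha vs Zeta: 5+1 = 6 for Alpha, 5 for Zeta — Alpha by 6–5.
Alpha–Beta: Beta 6–5.
Tau vs Zeta: 5 to 6, Zeta.
Tau vs Beta: Tau is ranked higher on 5 ballots, Beta on 6. Beta wins 6–5.
Zeta vs Beta: Zeta is ranked higher on 5+2 = 7 ballots, Beta on 4. Zeta wins 7–4.
Every project loses at least once (Sigma loses to Alpha; Alpha loses to Tau; Tau loses to Zeta; Zeta loses to Alpha; Beta loses to Zeta). The majority relation contains the cycle Alpha → Zeta → Tau → Alpha, so there is no Condorcet winner.

none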